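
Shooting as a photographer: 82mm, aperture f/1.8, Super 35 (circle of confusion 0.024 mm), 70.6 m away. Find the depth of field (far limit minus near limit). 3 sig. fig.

80.5 m

Hyperfocal distance H = f²/(N·c) + f = 82²/(1.8 × 0.024) + 82 = 6724/0.0432 + 82 ≈ 155730.1 mm ≈ 155.7 m.
Near limit Dn = s·(H − f)/(H + s − 2f) = 70600 × (155730.1 − 82) / (155730.1 + 70600 − 2 × 82) = 70600 × 155648.1 / 226166.1 ≈ 48587 mm.
Far limit Df = s·(H − f)/(H − s) = 70600 × (155730.1 − 82) / (155730.1 − 70600) = 70600 × 155648.1 / 85130.1 ≈ 129082 mm.
Depth of field = Df − Dn = 129082 − 48587 ≈ 80495 mm ≈ 80.5 m.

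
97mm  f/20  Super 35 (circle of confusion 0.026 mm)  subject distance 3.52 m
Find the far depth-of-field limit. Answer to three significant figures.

4.34 m

Hyperfocal distance H = f²/(N·c) + f = 97²/(20 × 0.026) + 97 = 9409/0.52 + 97 ≈ 18191.2 mm ≈ 18.19 m.
Far limit Df = s·(H − f)/(H − s) = 3520 × (18191.2 − 97) / (18191.2 − 3520) = 3520 × 18094.2 / 14671.2 ≈ 4341.3 mm ≈ 4.34 m.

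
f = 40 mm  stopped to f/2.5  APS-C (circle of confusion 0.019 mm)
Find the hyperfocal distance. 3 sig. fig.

33.7 m

Hyperfocal distance H = f²/(N·c) + f = 40²/(2.5 × 0.019) + 40 = 1600/0.0475 + 40 ≈ 33724.2 mm ≈ 33.7 m.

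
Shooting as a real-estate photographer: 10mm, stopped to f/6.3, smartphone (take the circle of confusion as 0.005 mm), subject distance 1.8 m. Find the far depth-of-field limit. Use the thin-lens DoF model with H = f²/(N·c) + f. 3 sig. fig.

4.13 m

Hyperfocal distance H = f²/(N·c) + f = 10²/(6.3 × 0.005) + 10 = 100/0.0315 + 10 ≈ 3184.6 mm ≈ 3.185 m.
Far limit Df = s·(H − f)/(H − s) = 1800 × (3184.6 − 10) / (3184.6 − 1800) = 1800 × 3174.6 / 1384.6 ≈ 4127.0 mm ≈ 4.13 m.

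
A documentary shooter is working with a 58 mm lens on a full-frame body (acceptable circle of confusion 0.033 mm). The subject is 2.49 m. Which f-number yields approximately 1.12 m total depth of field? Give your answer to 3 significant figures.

f/8.99

Write h = H − f = f²/(N·c). The thin-lens limits are Dn = s·h/(h + (s−f)) and Df = s·h/(h − (s−f)), so DoF = Df − Dn = 2·s·(s−f)·h / (h² − (s−f)²).
That is a quadratic in h: DoF·h² − 2·s·(s−f)·h − DoF·(s−f)² = 0 ⇒ h = (s−f)·(s + √(s² + DoF²)) / DoF = 2432 × (2490 + √(2490² + 1120²)) / 1120 = 2432 × (2490 + 2730.29) / 1120 ≈ 11335 mm.
Then N = f²/(c·h) = 58² / (0.033 × 11335) = 3364 / 374.07 ≈ 8.99.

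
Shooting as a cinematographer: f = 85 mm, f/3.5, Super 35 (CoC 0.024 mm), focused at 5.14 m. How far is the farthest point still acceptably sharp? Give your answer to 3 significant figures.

5.46 m

Hyperfocal distance H = f²/(N·c) + f = 85²/(3.5 × 0.024) + 85 = 7225/0.084 + 85 ≈ 86096.9 mm ≈ 86.10 m.
Far limit Df = s·(H − f)/(H − s) = 5140 × (86096.9 − 85) / (86096.9 − 5140) = 5140 × 86011.9 / 80956.9 ≈ 5460.9 mm ≈ 5.46 m.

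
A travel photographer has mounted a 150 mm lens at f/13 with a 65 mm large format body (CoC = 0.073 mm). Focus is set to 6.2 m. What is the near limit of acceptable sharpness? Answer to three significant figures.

Hyperfocal distance H = f²/(N·c) + f = 150²/(13 × 0.073) + 150 = 22500/0.949 + 150 ≈ 23859.2 mm ≈ 23.86 m.
Near limit Dn = s·(H − f)/(H + s − 2f) = 6200 × (23859.2 − 150) / (23859.2 + 6200 − 2 × 150) = 6200 × 23709.2 / 29759.2 ≈ 4939.5 mm ≈ 4.94 m.

4.94 m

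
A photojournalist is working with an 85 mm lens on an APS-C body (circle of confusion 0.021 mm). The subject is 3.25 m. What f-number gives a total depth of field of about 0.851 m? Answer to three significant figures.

Write h = H − f = f²/(N·c). The thin-lens limits are Dn = s·h/(h + (s−f)) and Df = s·h/(h − (s−f)), so DoF = Df − Dn = 2·s·(s−f)·h / (h² − (s−f)²).
That is a quadratic in h: DoF·h² − 2·s·(s−f)·h − DoF·(s−f)² = 0 ⇒ h = (s−f)·(s + √(s² + DoF²)) / DoF = 3165 × (3250 + √(3250² + 851²)) / 851 = 3165 × (3250 + 3359.57) / 851 ≈ 24582 mm.
Then N = f²/(c·h) = 85² / (0.021 × 24582) = 7225 / 516.22 ≈ 14.

f/14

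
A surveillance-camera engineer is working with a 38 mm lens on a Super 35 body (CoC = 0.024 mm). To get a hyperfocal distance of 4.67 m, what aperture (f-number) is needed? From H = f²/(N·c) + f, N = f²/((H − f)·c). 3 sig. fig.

f/13

Rearrange H = f²/(N·c) + f for N: N = f² / ((H − f)·c).
N = 38² / ((4670 − 38) × 0.024) = 1444 / 111.2 ≈ 13.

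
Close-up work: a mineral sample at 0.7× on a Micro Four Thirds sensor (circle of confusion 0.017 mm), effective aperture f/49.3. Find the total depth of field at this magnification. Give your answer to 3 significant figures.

At magnification m, DoF ≈ 2·N_eff·c/m² = 2 × 49.3 × 0.017 / 0.7² = 1.676 / 0.49 ≈ 3.42 mm.

3.42 mm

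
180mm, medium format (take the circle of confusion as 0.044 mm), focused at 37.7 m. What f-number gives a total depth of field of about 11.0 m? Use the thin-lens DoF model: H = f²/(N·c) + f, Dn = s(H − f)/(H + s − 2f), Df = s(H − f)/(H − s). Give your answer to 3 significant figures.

Write h = H − f = f²/(N·c). The thin-lens limits are Dn = s·h/(h + (s−f)) and Df = s·h/(h − (s−f)), so DoF = Df − Dn = 2·s·(s−f)·h / (h² − (s−f)²).
That is a quadratic in h: DoF·h² − 2·s·(s−f)·h − DoF·(s−f)² = 0 ⇒ h = (s−f)·(s + √(s² + DoF²)) / DoF = 37520 × (37700 + √(37700² + 11000²)) / 11000 = 37520 × (37700 + 39272.0) / 11000 ≈ 262544 mm.
Then N = f²/(c·h) = 180² / (0.044 × 262544) = 32400 / 11552 ≈ 2.80.

f/2.80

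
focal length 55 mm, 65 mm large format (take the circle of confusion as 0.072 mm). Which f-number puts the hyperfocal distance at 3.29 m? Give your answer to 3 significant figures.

f/13

Rearrange H = f²/(N·c) + f for N: N = f² / ((H − f)·c).
N = 55² / ((3290 − 55) × 0.072) = 3025 / 232.9 ≈ 13.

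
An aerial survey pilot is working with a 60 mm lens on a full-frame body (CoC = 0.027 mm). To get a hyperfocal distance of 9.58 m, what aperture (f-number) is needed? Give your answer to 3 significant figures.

Rearrange H = f²/(N·c) + f for N: N = f² / ((H − f)·c).
N = 60² / ((9580 − 60) × 0.027) = 3600 / 257.0 ≈ 14.

f/14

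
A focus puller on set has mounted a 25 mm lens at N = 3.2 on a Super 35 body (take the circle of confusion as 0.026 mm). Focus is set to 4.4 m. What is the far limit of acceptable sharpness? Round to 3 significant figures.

10.5 m

Hyperfocal distance H = f²/(N·c) + f = 25²/(3.2 × 0.026) + 25 = 625/0.0832 + 25 ≈ 7537.0 mm ≈ 7.537 m.
Far limit Df = s·(H − f)/(H − s) = 4400 × (7537.0 − 25) / (7537.0 − 4400) = 4400 × 7512.0 / 3137.0 ≈ 10536 mm ≈ 10.5 m.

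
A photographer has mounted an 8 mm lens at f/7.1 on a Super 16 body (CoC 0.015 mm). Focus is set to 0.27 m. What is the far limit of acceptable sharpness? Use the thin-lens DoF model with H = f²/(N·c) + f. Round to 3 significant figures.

479 mm

Hyperfocal distance H = f²/(N·c) + f = 8²/(7.1 × 0.015) + 8 = 64/0.1065 + 8 ≈ 608.9 mm ≈ 0.609 m.
Far limit Df = s·(H − f)/(H − s) = 270 × (608.9 − 8) / (608.9 − 270) = 270 × 600.9 / 338.9 ≈ 478.71 mm.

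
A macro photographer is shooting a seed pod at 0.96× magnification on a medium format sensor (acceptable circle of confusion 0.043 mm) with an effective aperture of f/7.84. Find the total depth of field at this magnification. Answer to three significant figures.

At magnification m, DoF ≈ 2·N_eff·c/m² = 2 × 7.84 × 0.043 / 0.96² = 0.6742 / 0.9216 ≈ 0.732 mm.

0.732 mm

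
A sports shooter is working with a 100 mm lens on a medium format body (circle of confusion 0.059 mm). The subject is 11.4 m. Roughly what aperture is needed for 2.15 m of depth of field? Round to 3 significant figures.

f/1.40

Write h = H − f = f²/(N·c). The thin-lens limits are Dn = s·h/(h + (s−f)) and Df = s·h/(h − (s−f)), so DoF = Df − Dn = 2·s·(s−f)·h / (h² − (s−f)²).
That is a quadratic in h: DoF·h² − 2·s·(s−f)·h − DoF·(s−f)² = 0 ⇒ h = (s−f)·(s + √(s² + DoF²)) / DoF = 11300 × (11400 + √(11400² + 2150²)) / 2150 = 11300 × (11400 + 11601.0) / 2150 ≈ 120889 mm.
Then N = f²/(c·h) = 100² / (0.059 × 120889) = 10000 / 7132.4 ≈ 1.40.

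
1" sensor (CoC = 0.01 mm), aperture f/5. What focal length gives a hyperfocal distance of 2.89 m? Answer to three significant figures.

From H = f²/(N·c) + f, with f ≪ H: f ≈ √(H·N·c) = √(2890 × 5 × 0.01) = √144.50 ≈ 12.02 mm.
The +f correction barely moves this — solving exactly, f² + N·c·f − N·c·H = 0 ⇒ f = (−N·c + √((N·c)² + 4·N·c·H))/2 = (−0.05 + √578.00)/2 ≈ 11.996 mm, so f ≈ 12.0 mm.

12.0 mm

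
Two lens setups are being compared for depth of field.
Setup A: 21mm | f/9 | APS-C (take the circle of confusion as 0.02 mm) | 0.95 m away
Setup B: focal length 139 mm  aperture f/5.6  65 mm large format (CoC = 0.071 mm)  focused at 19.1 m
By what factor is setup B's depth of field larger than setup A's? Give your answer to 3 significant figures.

Setup A: H = 21²/(9×0.02) + 21 ≈ 2471.0 mm; DoF = Df − Dn = 1530.24 − 688.81 ≈ 841.43 mm.
Setup B: H = 139²/(5.6×0.071) + 139 ≈ 48733.1 mm; DoF = Df − Dn = 31321 − 13739 ≈ 17582 mm.
Ratio = 17582 / 841.43 ≈ 20.9.

20.9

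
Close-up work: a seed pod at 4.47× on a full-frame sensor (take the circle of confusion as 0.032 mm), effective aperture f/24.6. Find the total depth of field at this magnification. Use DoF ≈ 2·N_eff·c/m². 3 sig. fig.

0.0788 mm

At magnification m, DoF ≈ 2·N_eff·c/m² = 2 × 24.6 × 0.032 / 4.47² = 1.574 / 19.98 ≈ 0.0788 mm.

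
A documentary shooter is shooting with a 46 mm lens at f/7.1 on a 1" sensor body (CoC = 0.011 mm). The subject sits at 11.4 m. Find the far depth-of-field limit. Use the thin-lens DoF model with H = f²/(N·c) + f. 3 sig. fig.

19.6 m

Hyperfocal distance H = f²/(N·c) + f = 46²/(7.1 × 0.011) + 46 = 2116/0.0781 + 46 ≈ 27139.5 mm ≈ 27.14 m.
Far limit Df = s·(H − f)/(H − s) = 11400 × (27139.5 − 46) / (27139.5 − 11400) = 11400 × 27093.5 / 15739.5 ≈ 19624 mm ≈ 19.6 m.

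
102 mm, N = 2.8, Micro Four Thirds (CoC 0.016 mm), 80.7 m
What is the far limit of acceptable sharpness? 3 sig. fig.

Hyperfocal distance H = f²/(N·c) + f = 102²/(2.8 × 0.016) + 102 = 10404/0.0448 + 102 ≈ 232334.1 mm ≈ 232.3 m.
Far limit Df = s·(H − f)/(H − s) = 80700 × (232334.1 − 102) / (232334.1 − 80700) = 80700 × 232232.1 / 151634.1 ≈ 123594 mm ≈ 124 m.

124 m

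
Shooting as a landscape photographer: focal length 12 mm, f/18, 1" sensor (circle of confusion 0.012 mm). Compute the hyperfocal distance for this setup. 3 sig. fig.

Hyperfocal distance H = f²/(N·c) + f = 12²/(18 × 0.012) + 12 = 144/0.216 + 12 ≈ 678.7 mm ≈ 0.679 m.

0.679 m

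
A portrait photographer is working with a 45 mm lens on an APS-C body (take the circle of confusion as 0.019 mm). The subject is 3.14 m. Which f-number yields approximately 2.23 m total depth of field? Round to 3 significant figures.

f/11

Write h = H − f = f²/(N·c). The thin-lens limits are Dn = s·h/(h + (s−f)) and Df = s·h/(h − (s−f)), so DoF = Df − Dn = 2·s·(s−f)·h / (h² − (s−f)²).
That is a quadratic in h: DoF·h² − 2·s·(s−f)·h − DoF·(s−f)² = 0 ⇒ h = (s−f)·(s + √(s² + DoF²)) / DoF = 3095 × (3140 + √(3140² + 2230²)) / 2230 = 3095 × (3140 + 3851.30) / 2230 ≈ 9703.2 mm.
Then N = f²/(c·h) = 45² / (0.019 × 9703.2) = 2025 / 184.36 ≈ 11.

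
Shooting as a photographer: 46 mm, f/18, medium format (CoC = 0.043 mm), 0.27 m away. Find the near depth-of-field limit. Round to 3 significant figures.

Hyperfocal distance H = f²/(N·c) + f = 46²/(18 × 0.043) + 46 = 2116/0.774 + 46 ≈ 2779.9 mm ≈ 2.780 m.
Near limit Dn = s·(H − f)/(H + s − 2f) = 270 × (2779.9 − 46) / (2779.9 + 270 − 2 × 46) = 270 × 2733.9 / 2957.9 ≈ 249.55 mm.

250 mm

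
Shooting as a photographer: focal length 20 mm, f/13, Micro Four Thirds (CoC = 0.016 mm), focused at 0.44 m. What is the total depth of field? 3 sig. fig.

Hyperfocal distance H = f²/(N·c) + f = 20²/(13 × 0.016) + 20 = 400/0.208 + 20 ≈ 1943.1 mm ≈ 1.943 m.
Near limit Dn = s·(H − f)/(H + s − 2f) = 440 × (1943.1 − 20) / (1943.1 + 440 − 2 × 20) = 440 × 1923.1 / 2343.1 ≈ 361.13 mm.
Far limit Df = s·(H − f)/(H − s) = 440 × (1943.1 − 20) / (1943.1 − 440) = 440 × 1923.1 / 1503.1 ≈ 562.95 mm.
Depth of field = Df − Dn = 562.95 − 361.13 ≈ 201.82 mm.

202 mm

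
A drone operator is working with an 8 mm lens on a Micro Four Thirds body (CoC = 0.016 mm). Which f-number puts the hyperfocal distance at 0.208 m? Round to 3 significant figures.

f/20

Rearrange H = f²/(N·c) + f for N: N = f² / ((H − f)·c).
N = 8² / ((208 − 8) × 0.016) = 64 / 3.200 ≈ 20.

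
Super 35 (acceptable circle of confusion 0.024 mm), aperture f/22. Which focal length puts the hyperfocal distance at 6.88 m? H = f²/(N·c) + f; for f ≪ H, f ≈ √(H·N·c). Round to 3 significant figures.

60.0 mm

From H = f²/(N·c) + f, with f ≪ H: f ≈ √(H·N·c) = √(6880 × 22 × 0.024) = √3632.6 ≈ 60.27 mm.
Exact: f² + N·c·f − N·c·H = 0 ⇒ f = (−N·c + √((N·c)² + 4·N·c·H))/2 = (−0.528 + √14531)/2 ≈ 60.008 mm ≈ 60.0 mm.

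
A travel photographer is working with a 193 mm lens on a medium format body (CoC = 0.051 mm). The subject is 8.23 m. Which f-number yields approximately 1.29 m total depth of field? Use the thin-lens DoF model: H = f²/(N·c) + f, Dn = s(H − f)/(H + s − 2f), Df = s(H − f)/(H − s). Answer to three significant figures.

f/7.08

Write h = H − f = f²/(N·c). The thin-lens limits are Dn = s·h/(h + (s−f)) and Df = s·h/(h − (s−f)), so DoF = Df − Dn = 2·s·(s−f)·h / (h² − (s−f)²).
That is a quadratic in h: DoF·h² − 2·s·(s−f)·h − DoF·(s−f)² = 0 ⇒ h = (s−f)·(s + √(s² + DoF²)) / DoF = 8037 × (8230 + √(8230² + 1290²)) / 1290 = 8037 × (8230 + 8330.49) / 1290 ≈ 103176 mm.
Then N = f²/(c·h) = 193² / (0.051 × 103176) = 37249 / 5262.0 ≈ 7.08.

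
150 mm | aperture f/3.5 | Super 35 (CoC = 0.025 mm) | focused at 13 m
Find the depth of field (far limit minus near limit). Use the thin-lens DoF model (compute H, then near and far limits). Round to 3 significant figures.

Hyperfocal distance H = f²/(N·c) + f = 150²/(3.5 × 0.025) + 150 = 22500/0.0875 + 150 ≈ 257292.9 mm ≈ 257.3 m.
Near limit Dn = s·(H − f)/(H + s − 2f) = 13000 × (257292.9 − 150) / (257292.9 + 13000 − 2 × 150) = 13000 × 257142.9 / 269992.9 ≈ 12381.3 mm.
Far limit Df = s·(H − f)/(H − s) = 13000 × (257292.9 − 150) / (257292.9 − 13000) = 13000 × 257142.9 / 244292.9 ≈ 13683.8 mm.
Depth of field = Df − Dn = 13683.8 − 12381.3 ≈ 1302.5 mm ≈ 1.30 m.

1.30 m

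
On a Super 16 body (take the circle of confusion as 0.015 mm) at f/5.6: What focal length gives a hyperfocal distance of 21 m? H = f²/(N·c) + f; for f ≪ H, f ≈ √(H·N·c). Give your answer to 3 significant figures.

From H = f²/(N·c) + f, with f ≪ H: f ≈ √(H·N·c) = √(21000 × 5.6 × 0.015) = √1764.0 ≈ 42.00 mm.
The +f correction barely moves this — solving exactly, f² + N·c·f − N·c·H = 0 ⇒ f = (−N·c + √((N·c)² + 4·N·c·H))/2 = (−0.084 + √7056.0)/2 ≈ 41.958 mm, so f ≈ 42.0 mm.

42.0 mm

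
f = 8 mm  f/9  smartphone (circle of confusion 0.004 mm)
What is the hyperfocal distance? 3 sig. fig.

Hyperfocal distance H = f²/(N·c) + f = 8²/(9 × 0.004) + 8 = 64/0.036 + 8 ≈ 1785.8 mm ≈ 1.79 m.

1.79 m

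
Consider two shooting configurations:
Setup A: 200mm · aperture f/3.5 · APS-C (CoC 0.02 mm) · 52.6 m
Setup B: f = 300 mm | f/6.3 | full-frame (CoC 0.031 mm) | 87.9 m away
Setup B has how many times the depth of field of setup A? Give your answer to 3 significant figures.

3.56

Setup A: H = 200²/(3.5×0.02) + 200 ≈ 571628.6 mm; DoF = Df − Dn = 57910.4 − 48181.7 ≈ 9728.7 mm.
Setup B: H = 300²/(6.3×0.031) + 300 ≈ 461129.5 mm; DoF = Df − Dn = 108531 − 73860 ≈ 34671 mm.
Ratio = 34671 / 9728.7 ≈ 3.56.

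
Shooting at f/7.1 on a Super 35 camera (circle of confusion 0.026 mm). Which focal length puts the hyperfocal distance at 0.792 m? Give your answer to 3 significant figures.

12.0 mm

From H = f²/(N·c) + f, with f ≪ H: f ≈ √(H·N·c) = √(792 × 7.1 × 0.026) = √146.20 ≈ 12.09 mm.
Exact: f² + N·c·f − N·c·H = 0 ⇒ f = (−N·c + √((N·c)² + 4·N·c·H))/2 = (−0.1846 + √584.85)/2 ≈ 12.000 mm ≈ 12.0 mm.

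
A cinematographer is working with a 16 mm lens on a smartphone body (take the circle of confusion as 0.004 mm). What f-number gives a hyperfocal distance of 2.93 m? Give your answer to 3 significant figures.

f/22

Rearrange H = f²/(N·c) + f for N: N = f² / ((H − f)·c).
N = 16² / ((2930 − 16) × 0.004) = 256 / 11.66 ≈ 22.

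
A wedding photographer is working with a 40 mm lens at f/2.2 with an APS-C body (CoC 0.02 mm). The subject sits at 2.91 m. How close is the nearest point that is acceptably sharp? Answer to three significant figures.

2.70 m

Hyperfocal distance H = f²/(N·c) + f = 40²/(2.2 × 0.02) + 40 = 1600/0.044 + 40 ≈ 36403.6 mm ≈ 36.40 m.
Near limit Dn = s·(H − f)/(H + s − 2f) = 2910 × (36403.6 − 40) / (36403.6 + 2910 − 2 × 40) = 2910 × 36363.6 / 39233.6 ≈ 2697.1 mm ≈ 2.70 m.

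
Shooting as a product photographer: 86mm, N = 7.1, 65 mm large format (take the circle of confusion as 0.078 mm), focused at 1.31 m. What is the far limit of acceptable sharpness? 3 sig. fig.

1.44 m

Hyperfocal distance H = f²/(N·c) + f = 86²/(7.1 × 0.078) + 86 = 7396/0.5538 + 86 ≈ 13441.0 mm ≈ 13.44 m.
Far limit Df = s·(H − f)/(H − s) = 1310 × (13441.0 − 86) / (13441.0 − 1310) = 1310 × 13355.0 / 12131.0 ≈ 1442.2 mm ≈ 1.44 m.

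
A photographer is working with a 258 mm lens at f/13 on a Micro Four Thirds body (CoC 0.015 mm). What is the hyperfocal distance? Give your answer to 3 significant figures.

Hyperfocal distance H = f²/(N·c) + f = 258²/(13 × 0.015) + 258 = 66564/0.195 + 258 ≈ 341611.8 mm ≈ 342 m.

342 m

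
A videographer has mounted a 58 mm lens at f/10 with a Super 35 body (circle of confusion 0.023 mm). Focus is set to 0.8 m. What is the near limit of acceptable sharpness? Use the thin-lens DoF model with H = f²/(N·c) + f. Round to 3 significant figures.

Hyperfocal distance H = f²/(N·c) + f = 58²/(10 × 0.023) + 58 = 3364/0.23 + 58 ≈ 14684.1 mm ≈ 14.68 m.
Near limit Dn = s·(H − f)/(H + s − 2f) = 800 × (14684.1 − 58) / (14684.1 + 800 − 2 × 58) = 800 × 14626.1 / 15368.1 ≈ 761.37 mm ≈ 0.761 m.

0.761 m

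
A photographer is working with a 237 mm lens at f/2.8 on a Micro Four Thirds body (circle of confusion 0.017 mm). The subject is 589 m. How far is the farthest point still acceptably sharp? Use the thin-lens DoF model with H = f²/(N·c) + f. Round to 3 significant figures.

Hyperfocal distance H = f²/(N·c) + f = 237²/(2.8 × 0.017) + 237 = 56169/0.0476 + 237 ≈ 1180258.0 mm ≈ 1180 m.
Far limit Df = s·(H − f)/(H − s) = 589000 × (1180258.0 − 237) / (1180258.0 − 589000) = 589000 × 1180021.0 / 591258.0 ≈ 1175515 mm ≈ 1180 m.

1180 m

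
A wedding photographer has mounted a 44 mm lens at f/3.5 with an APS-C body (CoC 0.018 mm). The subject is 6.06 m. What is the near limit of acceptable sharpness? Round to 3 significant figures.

Hyperfocal distance H = f²/(N·c) + f = 44²/(3.5 × 0.018) + 44 = 1936/0.063 + 44 ≈ 30774.2 mm ≈ 30.77 m.
Near limit Dn = s·(H − f)/(H + s − 2f) = 6060 × (30774.2 − 44) / (30774.2 + 6060 − 2 × 44) = 6060 × 30730.2 / 36746.2 ≈ 5067.9 mm ≈ 5.07 m.

5.07 m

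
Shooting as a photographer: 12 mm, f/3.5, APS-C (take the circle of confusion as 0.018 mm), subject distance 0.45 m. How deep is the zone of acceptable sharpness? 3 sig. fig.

179 mm

Hyperfocal distance H = f²/(N·c) + f = 12²/(3.5 × 0.018) + 12 = 144/0.063 + 12 ≈ 2297.7 mm ≈ 2.298 m.
Near limit Dn = s·(H − f)/(H + s − 2f) = 450 × (2297.7 − 12) / (2297.7 + 450 − 2 × 12) = 450 × 2285.7 / 2723.7 ≈ 377.64 mm.
Far limit Df = s·(H − f)/(H − s) = 450 × (2297.7 − 12) / (2297.7 − 450) = 450 × 2285.7 / 1847.7 ≈ 556.67 mm.
Depth of field = Df − Dn = 556.67 − 377.64 ≈ 179.03 mm.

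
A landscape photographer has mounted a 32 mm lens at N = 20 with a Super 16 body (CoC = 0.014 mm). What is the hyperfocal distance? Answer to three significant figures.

Hyperfocal distance H = f²/(N·c) + f = 32²/(20 × 0.014) + 32 = 1024/0.28 + 32 ≈ 3689.1 mm ≈ 3.69 m.

3.69 m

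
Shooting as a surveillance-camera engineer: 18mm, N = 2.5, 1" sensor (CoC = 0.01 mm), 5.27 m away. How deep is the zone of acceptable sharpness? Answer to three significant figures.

Hyperfocal distance H = f²/(N·c) + f = 18²/(2.5 × 0.01) + 18 = 324/0.025 + 18 ≈ 12978.0 mm ≈ 12.98 m.
Near limit Dn = s·(H − f)/(H + s − 2f) = 5270 × (12978.0 − 18) / (12978.0 + 5270 − 2 × 18) = 5270 × 12960.0 / 18212.0 ≈ 3750.2 mm.
Far limit Df = s·(H − f)/(H − s) = 5270 × (12978.0 − 18) / (12978.0 − 5270) = 5270 × 12960.0 / 7708.0 ≈ 8860.8 mm.
Depth of field = Df − Dn = 8860.8 − 3750.2 ≈ 5110.6 mm ≈ 5.11 m.

5.11 m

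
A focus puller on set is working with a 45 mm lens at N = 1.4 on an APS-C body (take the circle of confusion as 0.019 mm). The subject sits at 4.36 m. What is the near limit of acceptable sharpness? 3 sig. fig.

4.13 m

Hyperfocal distance H = f²/(N·c) + f = 45²/(1.4 × 0.019) + 45 = 2025/0.0266 + 45 ≈ 76172.8 mm ≈ 76.17 m.
Near limit Dn = s·(H − f)/(H + s − 2f) = 4360 × (76172.8 − 45) / (76172.8 + 4360 − 2 × 45) = 4360 × 76127.8 / 80442.8 ≈ 4126.1 mm ≈ 4.13 m.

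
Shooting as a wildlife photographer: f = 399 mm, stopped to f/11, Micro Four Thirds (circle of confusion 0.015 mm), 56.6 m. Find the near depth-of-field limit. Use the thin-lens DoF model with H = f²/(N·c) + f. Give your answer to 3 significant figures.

53.5 m

Hyperfocal distance H = f²/(N·c) + f = 399²/(11 × 0.015) + 399 = 159201/0.165 + 399 ≈ 965253.5 mm ≈ 965.3 m.
Near limit Dn = s·(H − f)/(H + s − 2f) = 56600 × (965253.5 − 399) / (965253.5 + 56600 − 2 × 399) = 56600 × 964854.5 / 1021055.5 ≈ 53485 mm ≈ 53.5 m.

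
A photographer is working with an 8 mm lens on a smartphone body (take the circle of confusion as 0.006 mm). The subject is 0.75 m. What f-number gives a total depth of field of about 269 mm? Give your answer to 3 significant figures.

f/2.50

Write h = H − f = f²/(N·c). The thin-lens limits are Dn = s·h/(h + (s−f)) and Df = s·h/(h − (s−f)), so DoF = Df − Dn = 2·s·(s−f)·h / (h² − (s−f)²).
That is a quadratic in h: DoF·h² − 2·s·(s−f)·h − DoF·(s−f)² = 0 ⇒ h = (s−f)·(s + √(s² + DoF²)) / DoF = 742 × (750 + √(750² + 269²)) / 269 = 742 × (750 + 796.782) / 269 ≈ 4266.6 mm.
Then N = f²/(c·h) = 8² / (0.006 × 4266.6) = 64 / 25.600 ≈ 2.50.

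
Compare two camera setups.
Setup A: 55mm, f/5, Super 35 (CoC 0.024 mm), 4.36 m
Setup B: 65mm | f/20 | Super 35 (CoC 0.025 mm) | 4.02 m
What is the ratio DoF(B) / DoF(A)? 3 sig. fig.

3.14

Setup A: H = 55²/(5×0.024) + 55 ≈ 25263.3 mm; DoF = Df − Dn = 5257.9 − 3724.0 ≈ 1533.9 mm.
Setup B: H = 65²/(20×0.025) + 65 ≈ 8515.0 mm; DoF = Df − Dn = 7557.1 − 2738.3 ≈ 4818.8 mm.
Ratio = 4818.8 / 1533.9 ≈ 3.14.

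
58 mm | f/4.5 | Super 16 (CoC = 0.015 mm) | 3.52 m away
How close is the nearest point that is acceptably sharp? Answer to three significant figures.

Hyperfocal distance H = f²/(N·c) + f = 58²/(4.5 × 0.015) + 58 = 3364/0.0675 + 58 ≈ 49895.0 mm ≈ 49.90 m.
Near limit Dn = s·(H − f)/(H + s − 2f) = 3520 × (49895.0 − 58) / (49895.0 + 3520 − 2 × 58) = 3520 × 49837.0 / 53299.0 ≈ 3291.4 mm ≈ 3.29 m.

3.29 m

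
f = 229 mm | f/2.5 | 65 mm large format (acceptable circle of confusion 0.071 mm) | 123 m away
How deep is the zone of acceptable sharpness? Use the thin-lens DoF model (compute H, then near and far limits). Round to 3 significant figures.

124 m

Hyperfocal distance H = f²/(N·c) + f = 229²/(2.5 × 0.071) + 229 = 52441/0.1775 + 229 ≈ 295671.3 mm ≈ 295.7 m.
Near limit Dn = s·(H − f)/(H + s − 2f) = 123000 × (295671.3 − 229) / (295671.3 + 123000 − 2 × 229) = 123000 × 295442.3 / 418213.3 ≈ 86892 mm.
Far limit Df = s·(H − f)/(H − s) = 123000 × (295671.3 − 229) / (295671.3 − 123000) = 123000 × 295442.3 / 172671.3 ≈ 210454 mm.
Depth of field = Df − Dn = 210454 − 86892 ≈ 123562 mm ≈ 124 m.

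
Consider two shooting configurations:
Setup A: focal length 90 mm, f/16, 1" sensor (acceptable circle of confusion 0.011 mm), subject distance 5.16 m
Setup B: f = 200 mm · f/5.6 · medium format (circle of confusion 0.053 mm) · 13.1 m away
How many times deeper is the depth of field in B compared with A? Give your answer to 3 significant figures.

Setup A: H = 90²/(16×0.011) + 90 ≈ 46112.7 mm; DoF = Df − Dn = 5798.8 − 4648.0 ≈ 1150.8 mm.
Setup B: H = 200²/(5.6×0.053) + 200 ≈ 134970.9 mm; DoF = Df − Dn = 14486.6 − 11955.6 ≈ 2531.0 mm.
Ratio = 2531.0 / 1150.8 ≈ 2.20.

2.20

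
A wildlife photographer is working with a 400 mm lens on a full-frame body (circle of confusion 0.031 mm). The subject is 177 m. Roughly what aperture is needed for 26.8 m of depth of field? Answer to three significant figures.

f/2.20

Write h = H − f = f²/(N·c). The thin-lens limits are Dn = s·h/(h + (s−f)) and Df = s·h/(h − (s−f)), so DoF = Df − Dn = 2·s·(s−f)·h / (h² − (s−f)²).
That is a quadratic in h: DoF·h² − 2·s·(s−f)·h − DoF·(s−f)² = 0 ⇒ h = (s−f)·(s + √(s² + DoF²)) / DoF = 176600 × (177000 + √(177000² + 26800²)) / 26800 = 176600 × (177000 + 179017) / 26800 ≈ 2345995 mm.
Then N = f²/(c·h) = 400² / (0.031 × 2345995) = 160000 / 72726 ≈ 2.20.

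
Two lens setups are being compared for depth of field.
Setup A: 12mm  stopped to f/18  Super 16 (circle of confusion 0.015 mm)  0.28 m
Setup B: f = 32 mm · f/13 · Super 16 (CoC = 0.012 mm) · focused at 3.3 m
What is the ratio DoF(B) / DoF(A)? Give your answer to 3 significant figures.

11.6

Setup A: H = 12²/(18×0.015) + 12 ≈ 545.3 mm; DoF = Df − Dn = 562.81 − 186.36 ≈ 376.45 mm.
Setup B: H = 32²/(13×0.012) + 32 ≈ 6596.1 mm; DoF = Df − Dn = 6571.9 − 2203.1 ≈ 4368.8 mm.
Ratio = 4368.8 / 376.45 ≈ 11.6.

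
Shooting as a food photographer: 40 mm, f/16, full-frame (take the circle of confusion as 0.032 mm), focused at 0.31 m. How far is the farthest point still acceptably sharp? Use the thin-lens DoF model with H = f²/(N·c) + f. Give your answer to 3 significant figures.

339 mm

Hyperfocal distance H = f²/(N·c) + f = 40²/(16 × 0.032) + 40 = 1600/0.512 + 40 ≈ 3165.0 mm ≈ 3.165 m.
Far limit Df = s·(H − f)/(H − s) = 310 × (3165.0 − 40) / (3165.0 − 310) = 310 × 3125.0 / 2855.0 ≈ 339.32 mm.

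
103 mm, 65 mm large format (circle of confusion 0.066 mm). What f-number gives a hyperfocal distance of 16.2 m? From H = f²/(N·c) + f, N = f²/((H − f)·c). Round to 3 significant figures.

f/9.99

Rearrange H = f²/(N·c) + f for N: N = f² / ((H − f)·c).
N = 103² / ((16200 − 103) × 0.066) = 10609 / 1062 ≈ 9.99.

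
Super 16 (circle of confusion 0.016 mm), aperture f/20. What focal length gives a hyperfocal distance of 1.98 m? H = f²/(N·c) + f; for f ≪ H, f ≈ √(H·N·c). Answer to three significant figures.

25.0 mm

From H = f²/(N·c) + f, with f ≪ H: f ≈ √(H·N·c) = √(1980 × 20 × 0.016) = √633.60 ≈ 25.17 mm.
Exact: f² + N·c·f − N·c·H = 0 ⇒ f = (−N·c + √((N·c)² + 4·N·c·H))/2 = (−0.32 + √2534.5)/2 ≈ 25.012 mm ≈ 25.0 mm.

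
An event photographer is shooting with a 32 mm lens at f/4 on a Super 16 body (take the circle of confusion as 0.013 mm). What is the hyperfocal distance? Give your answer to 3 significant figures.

19.7 m

Hyperfocal distance H = f²/(N·c) + f = 32²/(4 × 0.013) + 32 = 1024/0.052 + 32 ≈ 19724.3 mm ≈ 19.7 m.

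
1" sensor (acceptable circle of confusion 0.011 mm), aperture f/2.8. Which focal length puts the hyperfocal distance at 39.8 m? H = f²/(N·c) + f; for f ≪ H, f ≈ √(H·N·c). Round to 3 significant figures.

From H = f²/(N·c) + f, with f ≪ H: f ≈ √(H·N·c) = √(39800 × 2.8 × 0.011) = √1225.8 ≈ 35.01 mm.
The +f correction barely moves this — solving exactly, f² + N·c·f − N·c·H = 0 ⇒ f = (−N·c + √((N·c)² + 4·N·c·H))/2 = (−0.0308 + √4903.4)/2 ≈ 34.997 mm, so f ≈ 35.0 mm.

35.0 mm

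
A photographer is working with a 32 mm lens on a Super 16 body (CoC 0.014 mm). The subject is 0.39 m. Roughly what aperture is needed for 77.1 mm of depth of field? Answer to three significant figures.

Write h = H − f = f²/(N·c). The thin-lens limits are Dn = s·h/(h + (s−f)) and Df = s·h/(h − (s−f)), so DoF = Df − Dn = 2·s·(s−f)·h / (h² − (s−f)²).
That is a quadratic in h: DoF·h² − 2·s·(s−f)·h − DoF·(s−f)² = 0 ⇒ h = (s−f)·(s + √(s² + DoF²)) / DoF = 358 × (390 + √(390² + 77.1²)) / 77.1 = 358 × (390 + 397.548) / 77.1 ≈ 3656.8 mm.
Then N = f²/(c·h) = 32² / (0.014 × 3656.8) = 1024 / 51.196 ≈ 20.

f/20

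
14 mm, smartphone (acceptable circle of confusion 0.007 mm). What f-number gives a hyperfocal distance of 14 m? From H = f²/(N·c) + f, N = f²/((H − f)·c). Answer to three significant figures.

Rearrange H = f²/(N·c) + f for N: N = f² / ((H − f)·c).
N = 14² / ((14000 − 14) × 0.007) = 196 / 97.90 ≈ 2.00.

f/2.00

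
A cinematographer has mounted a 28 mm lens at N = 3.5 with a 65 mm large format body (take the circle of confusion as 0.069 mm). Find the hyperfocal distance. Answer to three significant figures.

3.27 m

Hyperfocal distance H = f²/(N·c) + f = 28²/(3.5 × 0.069) + 28 = 784/0.2415 + 28 ≈ 3274.4 mm ≈ 3.27 m.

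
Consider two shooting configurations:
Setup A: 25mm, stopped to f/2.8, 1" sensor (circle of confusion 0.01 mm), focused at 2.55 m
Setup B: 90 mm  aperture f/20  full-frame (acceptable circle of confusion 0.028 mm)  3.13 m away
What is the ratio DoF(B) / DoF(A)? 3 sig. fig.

2.36

Setup A: H = 25²/(2.8×0.01) + 25 ≈ 22346.4 mm; DoF = Df − Dn = 2875.25 − 2290.86 ≈ 584.39 mm.
Setup B: H = 90²/(20×0.028) + 90 ≈ 14554.3 mm; DoF = Df − Dn = 3962.9 − 2586.4 ≈ 1376.5 mm.
Ratio = 1376.5 / 584.39 ≈ 2.36.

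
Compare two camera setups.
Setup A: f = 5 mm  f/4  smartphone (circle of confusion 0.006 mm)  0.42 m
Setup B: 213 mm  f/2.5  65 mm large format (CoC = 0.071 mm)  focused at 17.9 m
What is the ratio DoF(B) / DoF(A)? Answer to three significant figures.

6.26

Setup A: H = 5²/(4×0.006) + 5 ≈ 1046.7 mm; DoF = Df − Dn = 698.14 − 300.34 ≈ 397.80 mm.
Setup B: H = 213²/(2.5×0.071) + 213 ≈ 255813.0 mm; DoF = Df − Dn = 19230.7 − 16741.5 ≈ 2489.2 mm.
Ratio = 2489.2 / 397.80 ≈ 6.26.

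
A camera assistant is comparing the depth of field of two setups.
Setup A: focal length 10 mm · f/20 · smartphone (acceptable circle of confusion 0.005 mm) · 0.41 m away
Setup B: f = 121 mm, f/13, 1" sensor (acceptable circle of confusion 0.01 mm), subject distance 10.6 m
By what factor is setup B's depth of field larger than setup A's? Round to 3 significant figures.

Setup A: H = 10²/(20×0.005) + 10 ≈ 1010.0 mm; DoF = Df − Dn = 683.33 − 292.86 ≈ 390.47 mm.
Setup B: H = 121²/(13×0.01) + 121 ≈ 112744.1 mm; DoF = Df − Dn = 11687.5 − 9697.7 ≈ 1989.8 mm.
Ratio = 1989.8 / 390.47 ≈ 5.10.

5.10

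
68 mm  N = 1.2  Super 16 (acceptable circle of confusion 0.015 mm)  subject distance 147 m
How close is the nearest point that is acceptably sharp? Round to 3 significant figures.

Hyperfocal distance H = f²/(N·c) + f = 68²/(1.2 × 0.015) + 68 = 4624/0.018 + 68 ≈ 256956.9 mm ≈ 257.0 m.
Near limit Dn = s·(H − f)/(H + s − 2f) = 147000 × (256956.9 − 68) / (256956.9 + 147000 − 2 × 68) = 147000 × 256888.9 / 403820.9 ≈ 93513 mm ≈ 93.5 m.

93.5 m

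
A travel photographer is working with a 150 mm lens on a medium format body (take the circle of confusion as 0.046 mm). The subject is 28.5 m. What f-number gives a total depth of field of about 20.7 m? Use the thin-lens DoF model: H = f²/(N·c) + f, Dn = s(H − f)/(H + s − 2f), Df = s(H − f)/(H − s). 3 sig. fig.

Write h = H − f = f²/(N·c). The thin-lens limits are Dn = s·h/(h + (s−f)) and Df = s·h/(h − (s−f)), so DoF = Df − Dn = 2·s·(s−f)·h / (h² − (s−f)²).
That is a quadratic in h: DoF·h² − 2·s·(s−f)·h − DoF·(s−f)² = 0 ⇒ h = (s−f)·(s + √(s² + DoF²)) / DoF = 28350 × (28500 + √(28500² + 20700²)) / 20700 = 28350 × (28500 + 35224.1) / 20700 ≈ 87274 mm.
Then N = f²/(c·h) = 150² / (0.046 × 87274) = 22500 / 4014.6 ≈ 5.60.

f/5.60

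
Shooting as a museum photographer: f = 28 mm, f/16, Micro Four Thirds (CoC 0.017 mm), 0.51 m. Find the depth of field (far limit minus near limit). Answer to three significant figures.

Hyperfocal distance H = f²/(N·c) + f = 28²/(16 × 0.017) + 28 = 784/0.272 + 28 ≈ 2910.4 mm ≈ 2.910 m.
Near limit Dn = s·(H − f)/(H + s − 2f) = 510 × (2910.4 − 28) / (2910.4 + 510 − 2 × 28) = 510 × 2882.4 / 3364.4 ≈ 436.93 mm.
Far limit Df = s·(H − f)/(H − s) = 510 × (2910.4 − 28) / (2910.4 − 510) = 510 × 2882.4 / 2400.4 ≈ 612.41 mm.
Depth of field = Df − Dn = 612.41 − 436.93 ≈ 175.48 mm.

175 mm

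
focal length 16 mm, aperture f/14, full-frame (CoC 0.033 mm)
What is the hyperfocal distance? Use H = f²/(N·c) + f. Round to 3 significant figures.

0.570 m

Hyperfocal distance H = f²/(N·c) + f = 16²/(14 × 0.033) + 16 = 256/0.462 + 16 ≈ 570.1 mm ≈ 0.570 m.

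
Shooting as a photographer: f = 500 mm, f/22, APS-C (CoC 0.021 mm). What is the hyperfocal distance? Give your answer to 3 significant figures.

Hyperfocal distance H = f²/(N·c) + f = 500²/(22 × 0.021) + 500 = 250000/0.462 + 500 ≈ 541625.5 mm ≈ 542 m.

542 m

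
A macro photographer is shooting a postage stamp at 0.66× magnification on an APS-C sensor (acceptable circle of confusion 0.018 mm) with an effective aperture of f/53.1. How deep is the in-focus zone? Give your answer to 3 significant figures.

At magnification m, DoF ≈ 2·N_eff·c/m² = 2 × 53.1 × 0.018 / 0.66² = 1.912 / 0.4356 ≈ 4.39 mm.

4.39 mm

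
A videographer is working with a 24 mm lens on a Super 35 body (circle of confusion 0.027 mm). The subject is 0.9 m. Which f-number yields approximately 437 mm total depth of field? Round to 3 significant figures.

Write h = H − f = f²/(N·c). The thin-lens limits are Dn = s·h/(h + (s−f)) and Df = s·h/(h − (s−f)), so DoF = Df − Dn = 2·s·(s−f)·h / (h² − (s−f)²).
That is a quadratic in h: DoF·h² − 2·s·(s−f)·h − DoF·(s−f)² = 0 ⇒ h = (s−f)·(s + √(s² + DoF²)) / DoF = 876 × (900 + √(900² + 437²)) / 437 = 876 × (900 + 1000.48) / 437 ≈ 3809.7 mm.
Then N = f²/(c·h) = 24² / (0.027 × 3809.7) = 576 / 102.86 ≈ 5.60.

f/5.60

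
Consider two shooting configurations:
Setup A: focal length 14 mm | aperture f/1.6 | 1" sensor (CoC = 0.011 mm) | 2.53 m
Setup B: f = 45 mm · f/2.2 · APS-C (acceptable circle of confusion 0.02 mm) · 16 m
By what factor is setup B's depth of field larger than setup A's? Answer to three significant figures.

Setup A: H = 14²/(1.6×0.011) + 14 ≈ 11150.4 mm; DoF = Df − Dn = 3268.4 − 2063.7 ≈ 1204.7 mm.
Setup B: H = 45²/(2.2×0.02) + 45 ≈ 46067.7 mm; DoF = Df − Dn = 24490 − 11881 ≈ 12609 mm.
Ratio = 12609 / 1204.7 ≈ 10.5.

10.5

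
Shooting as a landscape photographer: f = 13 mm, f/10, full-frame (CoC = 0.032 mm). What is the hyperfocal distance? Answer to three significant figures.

0.541 m

Hyperfocal distance H = f²/(N·c) + f = 13²/(10 × 0.032) + 13 = 169/0.32 + 13 ≈ 541.1 mm ≈ 0.541 m.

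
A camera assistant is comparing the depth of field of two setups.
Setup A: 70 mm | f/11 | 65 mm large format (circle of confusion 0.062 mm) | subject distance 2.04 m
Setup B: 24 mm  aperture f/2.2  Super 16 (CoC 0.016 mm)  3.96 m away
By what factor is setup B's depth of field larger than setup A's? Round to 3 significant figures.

Setup A: H = 70²/(11×0.062) + 70 ≈ 7254.8 mm; DoF = Df − Dn = 2810.7 − 1601.0 ≈ 1209.7 mm.
Setup B: H = 24²/(2.2×0.016) + 24 ≈ 16387.6 mm; DoF = Df − Dn = 5214.2 − 3192.2 ≈ 2022.0 mm.
Ratio = 2022.0 / 1209.7 ≈ 1.67.

1.67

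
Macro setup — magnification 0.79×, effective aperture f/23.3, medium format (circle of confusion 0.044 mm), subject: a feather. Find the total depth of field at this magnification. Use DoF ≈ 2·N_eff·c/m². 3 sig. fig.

3.29 mm

At magnification m, DoF ≈ 2·N_eff·c/m² = 2 × 23.3 × 0.044 / 0.79² = 2.05 / 0.6241 ≈ 3.29 mm.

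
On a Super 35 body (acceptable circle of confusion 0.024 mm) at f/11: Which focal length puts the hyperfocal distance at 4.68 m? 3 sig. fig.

35.0 mm

From H = f²/(N·c) + f, with f ≪ H: f ≈ √(H·N·c) = √(4680 × 11 × 0.024) = √1235.5 ≈ 35.15 mm.
Exact: f² + N·c·f − N·c·H = 0 ⇒ f = (−N·c + √((N·c)² + 4·N·c·H))/2 = (−0.264 + √4942.1)/2 ≈ 35.018 mm ≈ 35.0 mm.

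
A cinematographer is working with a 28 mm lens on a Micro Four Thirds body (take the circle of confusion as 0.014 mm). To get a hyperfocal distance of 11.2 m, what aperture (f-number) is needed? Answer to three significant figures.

Rearrange H = f²/(N·c) + f for N: N = f² / ((H − f)·c).
N = 28² / ((11200 − 28) × 0.014) = 784 / 156.4 ≈ 5.01.

f/5.01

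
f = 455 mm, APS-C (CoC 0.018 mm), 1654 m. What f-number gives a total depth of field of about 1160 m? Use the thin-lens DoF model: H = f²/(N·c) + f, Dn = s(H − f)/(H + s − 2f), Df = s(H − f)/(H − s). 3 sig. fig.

Write h = H − f = f²/(N·c). The thin-lens limits are Dn = s·h/(h + (s−f)) and Df = s·h/(h − (s−f)), so DoF = Df − Dn = 2·s·(s−f)·h / (h² − (s−f)²).
That is a quadratic in h: DoF·h² − 2·s·(s−f)·h − DoF·(s−f)² = 0 ⇒ h = (s−f)·(s + √(s² + DoF²)) / DoF = 1653545 × (1654000 + √(1654000² + 1160000²)) / 1160000 = 1653545 × (1654000 + 2020227) / 1160000 ≈ 5237499 mm.
Then N = f²/(c·h) = 455² / (0.018 × 5237499) = 207025 / 94275 ≈ 2.20.

f/2.20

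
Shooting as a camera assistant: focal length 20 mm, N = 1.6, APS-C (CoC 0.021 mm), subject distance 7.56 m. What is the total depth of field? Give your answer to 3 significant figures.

16.0 m

Hyperfocal distance H = f²/(N·c) + f = 20²/(1.6 × 0.021) + 20 = 400/0.0336 + 20 ≈ 11924.8 mm ≈ 11.92 m.
Near limit Dn = s·(H − f)/(H + s − 2f) = 7560 × (11924.8 − 20) / (11924.8 + 7560 − 2 × 20) = 7560 × 11904.8 / 19444.8 ≈ 4628 mm.
Far limit Df = s·(H − f)/(H − s) = 7560 × (11924.8 − 20) / (11924.8 − 7560) = 7560 × 11904.8 / 4364.8 ≈ 20620 mm.
Depth of field = Df − Dn = 20620 − 4628 ≈ 15992 mm ≈ 16.0 m.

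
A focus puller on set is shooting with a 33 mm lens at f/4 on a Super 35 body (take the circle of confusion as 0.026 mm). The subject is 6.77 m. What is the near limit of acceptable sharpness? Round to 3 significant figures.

4.12 m

Hyperfocal distance H = f²/(N·c) + f = 33²/(4 × 0.026) + 33 = 1089/0.104 + 33 ≈ 10504.2 mm ≈ 10.50 m.
Near limit Dn = s·(H − f)/(H + s − 2f) = 6770 × (10504.2 − 33) / (10504.2 + 6770 − 2 × 33) = 6770 × 10471.2 / 17208.2 ≈ 4119.5 mm ≈ 4.12 m.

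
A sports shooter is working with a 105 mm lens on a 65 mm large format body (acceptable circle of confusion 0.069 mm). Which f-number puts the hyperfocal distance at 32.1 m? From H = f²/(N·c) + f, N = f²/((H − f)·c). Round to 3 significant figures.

f/4.99

Rearrange H = f²/(N·c) + f for N: N = f² / ((H − f)·c).
N = 105² / ((32100 − 105) × 0.069) = 11025 / 2208 ≈ 4.99.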